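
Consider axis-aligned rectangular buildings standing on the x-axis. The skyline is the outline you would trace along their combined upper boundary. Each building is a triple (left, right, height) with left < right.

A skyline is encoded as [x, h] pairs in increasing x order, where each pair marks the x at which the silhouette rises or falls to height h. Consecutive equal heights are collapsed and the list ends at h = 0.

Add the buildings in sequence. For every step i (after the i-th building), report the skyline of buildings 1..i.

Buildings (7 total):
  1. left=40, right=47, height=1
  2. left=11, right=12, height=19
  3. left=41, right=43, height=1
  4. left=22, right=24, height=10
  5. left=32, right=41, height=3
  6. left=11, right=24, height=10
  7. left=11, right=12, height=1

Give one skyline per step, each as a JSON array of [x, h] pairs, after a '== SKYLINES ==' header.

== SKYLINES ==
[[40,1],[47,0]]
[[11,19],[12,0],[40,1],[47,0]]
[[11,19],[12,0],[40,1],[47,0]]
[[11,19],[12,0],[22,10],[24,0],[40,1],[47,0]]
[[11,19],[12,0],[22,10],[24,0],[32,3],[41,1],[47,0]]
[[11,19],[12,10],[24,0],[32,3],[41,1],[47,0]]
[[11,19],[12,10],[24,0],[32,3],[41,1],[47,0]]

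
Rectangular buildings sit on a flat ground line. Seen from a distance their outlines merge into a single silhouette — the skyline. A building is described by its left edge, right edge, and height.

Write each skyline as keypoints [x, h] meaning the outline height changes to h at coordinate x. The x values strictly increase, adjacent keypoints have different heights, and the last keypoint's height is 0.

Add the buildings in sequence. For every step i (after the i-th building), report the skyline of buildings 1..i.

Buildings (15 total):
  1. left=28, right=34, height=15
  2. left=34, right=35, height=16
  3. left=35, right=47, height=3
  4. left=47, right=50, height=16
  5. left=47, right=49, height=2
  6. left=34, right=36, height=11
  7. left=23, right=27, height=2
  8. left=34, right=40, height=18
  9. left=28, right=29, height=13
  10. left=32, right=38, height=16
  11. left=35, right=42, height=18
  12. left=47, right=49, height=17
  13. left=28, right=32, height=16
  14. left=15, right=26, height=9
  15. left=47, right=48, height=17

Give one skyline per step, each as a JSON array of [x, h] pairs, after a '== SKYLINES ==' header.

== SKYLINES ==
[[28,15],[34,0]]
[[28,15],[34,16],[35,0]]
[[28,15],[34,16],[35,3],[47,0]]
[[28,15],[34,16],[35,3],[47,16],[50,0]]
[[28,15],[34,16],[35,3],[47,16],[50,0]]
[[28,15],[34,16],[35,11],[36,3],[47,16],[50,0]]
[[23,2],[27,0],[28,15],[34,16],[35,11],[36,3],[47,16],[50,0]]
[[23,2],[27,0],[28,15],[34,18],[40,3],[47,16],[50,0]]
[[23,2],[27,0],[28,15],[34,18],[40,3],[47,16],[50,0]]
[[23,2],[27,0],[28,15],[32,16],[34,18],[40,3],[47,16],[50,0]]
[[23,2],[27,0],[28,15],[32,16],[34,18],[42,3],[47,16],[50,0]]
[[23,2],[27,0],[28,15],[32,16],[34,18],[42,3],[47,17],[49,16],[50,0]]
[[23,2],[27,0],[28,16],[34,18],[42,3],[47,17],[49,16],[50,0]]
[[15,9],[26,2],[27,0],[28,16],[34,18],[42,3],[47,17],[49,16],[50,0]]
[[15,9],[26,2],[27,0],[28,16],[34,18],[42,3],[47,17],[49,16],[50,0]]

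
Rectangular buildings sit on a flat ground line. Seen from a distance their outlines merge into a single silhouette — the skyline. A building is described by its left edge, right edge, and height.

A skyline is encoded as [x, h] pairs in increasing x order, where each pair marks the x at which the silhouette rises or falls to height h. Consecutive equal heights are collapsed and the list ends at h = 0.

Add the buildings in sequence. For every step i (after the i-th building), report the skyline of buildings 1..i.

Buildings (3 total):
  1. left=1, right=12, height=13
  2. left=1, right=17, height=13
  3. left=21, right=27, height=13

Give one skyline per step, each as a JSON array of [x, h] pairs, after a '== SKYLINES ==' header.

== SKYLINES ==
[[1,13],[12,0]]
[[1,13],[17,0]]
[[1,13],[17,0],[21,13],[27,0]]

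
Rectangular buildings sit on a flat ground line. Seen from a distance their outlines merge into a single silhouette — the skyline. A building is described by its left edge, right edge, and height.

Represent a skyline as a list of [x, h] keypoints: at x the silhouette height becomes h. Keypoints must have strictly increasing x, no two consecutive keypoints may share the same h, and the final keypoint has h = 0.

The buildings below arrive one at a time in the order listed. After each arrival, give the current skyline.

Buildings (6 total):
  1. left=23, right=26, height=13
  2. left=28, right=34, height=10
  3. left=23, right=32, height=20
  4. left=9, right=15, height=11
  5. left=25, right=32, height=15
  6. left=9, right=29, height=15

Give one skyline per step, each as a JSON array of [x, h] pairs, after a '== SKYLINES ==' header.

== SKYLINES ==
[[23,13],[26,0]]
[[23,13],[26,0],[28,10],[34,0]]
[[23,20],[32,10],[34,0]]
[[9,11],[15,0],[23,20],[32,10],[34,0]]
[[9,11],[15,0],[23,20],[32,10],[34,0]]
[[9,15],[23,20],[32,10],[34,0]]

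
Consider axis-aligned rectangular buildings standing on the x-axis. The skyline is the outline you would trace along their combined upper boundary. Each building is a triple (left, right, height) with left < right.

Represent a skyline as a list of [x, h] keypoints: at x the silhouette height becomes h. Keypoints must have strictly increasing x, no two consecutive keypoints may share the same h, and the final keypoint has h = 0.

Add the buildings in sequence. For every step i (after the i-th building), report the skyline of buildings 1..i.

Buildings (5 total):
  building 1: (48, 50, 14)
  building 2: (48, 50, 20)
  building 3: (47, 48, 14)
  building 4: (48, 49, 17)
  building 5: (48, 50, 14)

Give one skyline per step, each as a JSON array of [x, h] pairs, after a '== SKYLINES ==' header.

== SKYLINES ==
[[48,14],[50,0]]
[[48,20],[50,0]]
[[47,14],[48,20],[50,0]]
[[47,14],[48,20],[50,0]]
[[47,14],[48,20],[50,0]]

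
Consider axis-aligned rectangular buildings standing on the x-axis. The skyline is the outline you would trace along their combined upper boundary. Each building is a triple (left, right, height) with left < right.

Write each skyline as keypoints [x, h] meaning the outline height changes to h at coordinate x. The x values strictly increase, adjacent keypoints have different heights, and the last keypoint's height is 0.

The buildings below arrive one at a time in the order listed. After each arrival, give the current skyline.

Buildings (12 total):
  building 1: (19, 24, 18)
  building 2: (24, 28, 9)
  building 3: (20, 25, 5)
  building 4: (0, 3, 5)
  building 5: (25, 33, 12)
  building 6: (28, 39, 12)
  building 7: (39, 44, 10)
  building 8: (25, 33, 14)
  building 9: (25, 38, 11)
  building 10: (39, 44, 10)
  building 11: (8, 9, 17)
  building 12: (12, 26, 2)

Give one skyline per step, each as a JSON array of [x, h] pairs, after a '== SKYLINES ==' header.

== SKYLINES ==
[[19,18],[24,0]]
[[19,18],[24,9],[28,0]]
[[19,18],[24,9],[28,0]]
[[0,5],[3,0],[19,18],[24,9],[28,0]]
[[0,5],[3,0],[19,18],[24,9],[25,12],[33,0]]
[[0,5],[3,0],[19,18],[24,9],[25,12],[39,0]]
[[0,5],[3,0],[19,18],[24,9],[25,12],[39,10],[44,0]]
[[0,5],[3,0],[19,18],[24,9],[25,14],[33,12],[39,10],[44,0]]
[[0,5],[3,0],[19,18],[24,9],[25,14],[33,12],[39,10],[44,0]]
[[0,5],[3,0],[19,18],[24,9],[25,14],[33,12],[39,10],[44,0]]
[[0,5],[3,0],[8,17],[9,0],[19,18],[24,9],[25,14],[33,12],[39,10],[44,0]]
[[0,5],[3,0],[8,17],[9,0],[12,2],[19,18],[24,9],[25,14],[33,12],[39,10],[44,0]]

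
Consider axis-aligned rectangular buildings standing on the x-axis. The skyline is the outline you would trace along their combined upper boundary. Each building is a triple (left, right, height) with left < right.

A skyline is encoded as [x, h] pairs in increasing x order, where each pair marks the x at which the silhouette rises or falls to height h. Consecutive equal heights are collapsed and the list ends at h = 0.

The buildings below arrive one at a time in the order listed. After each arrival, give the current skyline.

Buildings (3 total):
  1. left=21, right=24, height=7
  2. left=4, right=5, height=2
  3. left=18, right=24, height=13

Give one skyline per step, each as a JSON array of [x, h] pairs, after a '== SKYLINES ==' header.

== SKYLINES ==
[[21,7],[24,0]]
[[4,2],[5,0],[21,7],[24,0]]
[[4,2],[5,0],[18,13],[24,0]]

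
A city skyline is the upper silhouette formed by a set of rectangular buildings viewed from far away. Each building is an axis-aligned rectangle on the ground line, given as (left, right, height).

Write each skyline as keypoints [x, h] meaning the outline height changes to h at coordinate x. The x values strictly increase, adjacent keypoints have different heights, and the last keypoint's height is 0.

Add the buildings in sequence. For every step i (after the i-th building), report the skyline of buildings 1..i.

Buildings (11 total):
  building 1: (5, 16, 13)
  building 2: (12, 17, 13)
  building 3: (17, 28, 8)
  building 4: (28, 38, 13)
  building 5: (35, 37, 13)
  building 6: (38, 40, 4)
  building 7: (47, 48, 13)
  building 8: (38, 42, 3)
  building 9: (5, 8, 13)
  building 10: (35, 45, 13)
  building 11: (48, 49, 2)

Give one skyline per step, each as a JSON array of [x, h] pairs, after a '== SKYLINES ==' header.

== SKYLINES ==
[[5,13],[16,0]]
[[5,13],[17,0]]
[[5,13],[17,8],[28,0]]
[[5,13],[17,8],[28,13],[38,0]]
[[5,13],[17,8],[28,13],[38,0]]
[[5,13],[17,8],[28,13],[38,4],[40,0]]
[[5,13],[17,8],[28,13],[38,4],[40,0],[47,13],[48,0]]
[[5,13],[17,8],[28,13],[38,4],[40,3],[42,0],[47,13],[48,0]]
[[5,13],[17,8],[28,13],[38,4],[40,3],[42,0],[47,13],[48,0]]
[[5,13],[17,8],[28,13],[45,0],[47,13],[48,0]]
[[5,13],[17,8],[28,13],[45,0],[47,13],[48,2],[49,0]]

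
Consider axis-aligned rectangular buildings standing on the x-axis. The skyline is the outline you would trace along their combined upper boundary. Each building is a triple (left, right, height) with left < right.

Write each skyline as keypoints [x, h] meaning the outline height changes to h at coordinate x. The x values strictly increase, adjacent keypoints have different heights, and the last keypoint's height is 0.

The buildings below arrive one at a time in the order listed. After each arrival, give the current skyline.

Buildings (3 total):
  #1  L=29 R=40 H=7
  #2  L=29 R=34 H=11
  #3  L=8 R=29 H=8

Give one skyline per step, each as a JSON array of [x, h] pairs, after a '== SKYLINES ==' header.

== SKYLINES ==
[[29,7],[40,0]]
[[29,11],[34,7],[40,0]]
[[8,8],[29,11],[34,7],[40,0]]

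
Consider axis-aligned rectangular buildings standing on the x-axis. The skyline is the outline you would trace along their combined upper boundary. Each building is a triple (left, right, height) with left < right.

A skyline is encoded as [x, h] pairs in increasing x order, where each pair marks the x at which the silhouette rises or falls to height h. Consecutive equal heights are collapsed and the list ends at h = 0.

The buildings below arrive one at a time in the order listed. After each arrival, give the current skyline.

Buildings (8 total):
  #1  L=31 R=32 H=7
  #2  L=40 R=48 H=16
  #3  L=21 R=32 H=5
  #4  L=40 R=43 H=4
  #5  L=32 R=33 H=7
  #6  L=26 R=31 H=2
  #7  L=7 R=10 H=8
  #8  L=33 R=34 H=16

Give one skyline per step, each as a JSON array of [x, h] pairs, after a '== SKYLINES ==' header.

== SKYLINES ==
[[31,7],[32,0]]
[[31,7],[32,0],[40,16],[48,0]]
[[21,5],[31,7],[32,0],[40,16],[48,0]]
[[21,5],[31,7],[32,0],[40,16],[48,0]]
[[21,5],[31,7],[33,0],[40,16],[48,0]]
[[21,5],[31,7],[33,0],[40,16],[48,0]]
[[7,8],[10,0],[21,5],[31,7],[33,0],[40,16],[48,0]]
[[7,8],[10,0],[21,5],[31,7],[33,16],[34,0],[40,16],[48,0]]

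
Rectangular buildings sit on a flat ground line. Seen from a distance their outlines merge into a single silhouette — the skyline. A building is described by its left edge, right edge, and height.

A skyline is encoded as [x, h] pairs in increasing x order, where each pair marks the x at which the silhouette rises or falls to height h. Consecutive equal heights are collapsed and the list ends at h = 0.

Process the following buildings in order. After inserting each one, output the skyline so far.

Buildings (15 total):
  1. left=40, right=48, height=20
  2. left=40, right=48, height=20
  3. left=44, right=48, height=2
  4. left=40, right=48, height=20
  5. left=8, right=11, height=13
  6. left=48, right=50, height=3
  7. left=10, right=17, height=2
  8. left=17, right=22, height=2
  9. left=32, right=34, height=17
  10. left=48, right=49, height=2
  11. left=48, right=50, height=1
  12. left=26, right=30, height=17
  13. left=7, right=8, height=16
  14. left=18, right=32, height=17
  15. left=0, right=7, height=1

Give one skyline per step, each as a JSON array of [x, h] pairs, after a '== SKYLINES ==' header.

== SKYLINES ==
[[40,20],[48,0]]
[[40,20],[48,0]]
[[40,20],[48,0]]
[[40,20],[48,0]]
[[8,13],[11,0],[40,20],[48,0]]
[[8,13],[11,0],[40,20],[48,3],[50,0]]
[[8,13],[11,2],[17,0],[40,20],[48,3],[50,0]]
[[8,13],[11,2],[22,0],[40,20],[48,3],[50,0]]
[[8,13],[11,2],[22,0],[32,17],[34,0],[40,20],[48,3],[50,0]]
[[8,13],[11,2],[22,0],[32,17],[34,0],[40,20],[48,3],[50,0]]
[[8,13],[11,2],[22,0],[32,17],[34,0],[40,20],[48,3],[50,0]]
[[8,13],[11,2],[22,0],[26,17],[30,0],[32,17],[34,0],[40,20],[48,3],[50,0]]
[[7,16],[8,13],[11,2],[22,0],[26,17],[30,0],[32,17],[34,0],[40,20],[48,3],[50,0]]
[[7,16],[8,13],[11,2],[18,17],[34,0],[40,20],[48,3],[50,0]]
[[0,1],[7,16],[8,13],[11,2],[18,17],[34,0],[40,20],[48,3],[50,0]]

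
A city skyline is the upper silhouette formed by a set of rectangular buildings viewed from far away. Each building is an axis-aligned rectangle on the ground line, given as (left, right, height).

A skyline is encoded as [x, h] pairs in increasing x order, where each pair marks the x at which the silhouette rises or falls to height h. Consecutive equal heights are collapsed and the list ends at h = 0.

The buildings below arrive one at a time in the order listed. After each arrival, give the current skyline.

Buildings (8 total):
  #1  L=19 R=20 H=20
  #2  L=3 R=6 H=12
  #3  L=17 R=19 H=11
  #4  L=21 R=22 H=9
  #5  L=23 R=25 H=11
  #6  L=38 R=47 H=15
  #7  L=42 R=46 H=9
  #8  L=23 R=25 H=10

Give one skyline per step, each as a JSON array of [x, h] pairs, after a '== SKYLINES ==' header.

== SKYLINES ==
[[19,20],[20,0]]
[[3,12],[6,0],[19,20],[20,0]]
[[3,12],[6,0],[17,11],[19,20],[20,0]]
[[3,12],[6,0],[17,11],[19,20],[20,0],[21,9],[22,0]]
[[3,12],[6,0],[17,11],[19,20],[20,0],[21,9],[22,0],[23,11],[25,0]]
[[3,12],[6,0],[17,11],[19,20],[20,0],[21,9],[22,0],[23,11],[25,0],[38,15],[47,0]]
[[3,12],[6,0],[17,11],[19,20],[20,0],[21,9],[22,0],[23,11],[25,0],[38,15],[47,0]]
[[3,12],[6,0],[17,11],[19,20],[20,0],[21,9],[22,0],[23,11],[25,0],[38,15],[47,0]]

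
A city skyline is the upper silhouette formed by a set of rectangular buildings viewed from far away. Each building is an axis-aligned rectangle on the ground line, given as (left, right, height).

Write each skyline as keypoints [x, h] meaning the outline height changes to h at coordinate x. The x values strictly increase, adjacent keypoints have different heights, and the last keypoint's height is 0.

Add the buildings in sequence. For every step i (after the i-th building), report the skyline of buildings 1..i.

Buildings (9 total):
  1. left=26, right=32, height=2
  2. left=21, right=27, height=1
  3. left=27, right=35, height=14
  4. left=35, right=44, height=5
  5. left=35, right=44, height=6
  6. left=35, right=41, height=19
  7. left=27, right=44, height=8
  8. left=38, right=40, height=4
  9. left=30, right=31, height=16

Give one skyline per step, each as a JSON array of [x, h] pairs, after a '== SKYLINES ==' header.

== SKYLINES ==
[[26,2],[32,0]]
[[21,1],[26,2],[32,0]]
[[21,1],[26,2],[27,14],[35,0]]
[[21,1],[26,2],[27,14],[35,5],[44,0]]
[[21,1],[26,2],[27,14],[35,6],[44,0]]
[[21,1],[26,2],[27,14],[35,19],[41,6],[44,0]]
[[21,1],[26,2],[27,14],[35,19],[41,8],[44,0]]
[[21,1],[26,2],[27,14],[35,19],[41,8],[44,0]]
[[21,1],[26,2],[27,14],[30,16],[31,14],[35,19],[41,8],[44,0]]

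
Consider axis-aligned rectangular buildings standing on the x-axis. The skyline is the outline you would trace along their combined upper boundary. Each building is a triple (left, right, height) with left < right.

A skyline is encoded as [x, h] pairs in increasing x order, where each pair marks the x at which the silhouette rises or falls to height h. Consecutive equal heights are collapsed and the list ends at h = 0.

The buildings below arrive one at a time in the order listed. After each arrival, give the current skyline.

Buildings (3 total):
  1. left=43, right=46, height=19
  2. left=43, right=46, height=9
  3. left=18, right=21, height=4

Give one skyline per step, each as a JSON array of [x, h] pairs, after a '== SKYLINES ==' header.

== SKYLINES ==
[[43,19],[46,0]]
[[43,19],[46,0]]
[[18,4],[21,0],[43,19],[46,0]]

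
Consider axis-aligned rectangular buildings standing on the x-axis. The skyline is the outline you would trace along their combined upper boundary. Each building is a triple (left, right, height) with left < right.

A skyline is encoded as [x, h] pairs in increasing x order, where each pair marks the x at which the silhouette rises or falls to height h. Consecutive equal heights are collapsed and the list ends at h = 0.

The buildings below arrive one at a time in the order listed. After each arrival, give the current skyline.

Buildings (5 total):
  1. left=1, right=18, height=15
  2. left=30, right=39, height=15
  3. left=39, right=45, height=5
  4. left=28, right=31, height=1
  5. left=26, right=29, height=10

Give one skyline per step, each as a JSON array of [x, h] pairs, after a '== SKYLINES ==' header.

== SKYLINES ==
[[1,15],[18,0]]
[[1,15],[18,0],[30,15],[39,0]]
[[1,15],[18,0],[30,15],[39,5],[45,0]]
[[1,15],[18,0],[28,1],[30,15],[39,5],[45,0]]
[[1,15],[18,0],[26,10],[29,1],[30,15],[39,5],[45,0]]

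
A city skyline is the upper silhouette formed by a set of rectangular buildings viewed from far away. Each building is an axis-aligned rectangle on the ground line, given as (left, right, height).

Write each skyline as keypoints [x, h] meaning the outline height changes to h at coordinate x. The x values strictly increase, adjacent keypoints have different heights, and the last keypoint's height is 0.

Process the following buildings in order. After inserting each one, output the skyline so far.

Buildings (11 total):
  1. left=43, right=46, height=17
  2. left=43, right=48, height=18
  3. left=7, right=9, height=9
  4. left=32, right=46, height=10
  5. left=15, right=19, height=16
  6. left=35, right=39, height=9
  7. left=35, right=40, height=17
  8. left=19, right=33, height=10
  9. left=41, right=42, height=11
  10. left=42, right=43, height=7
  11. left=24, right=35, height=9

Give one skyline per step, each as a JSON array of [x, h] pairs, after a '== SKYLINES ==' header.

== SKYLINES ==
[[43,17],[46,0]]
[[43,18],[48,0]]
[[7,9],[9,0],[43,18],[48,0]]
[[7,9],[9,0],[32,10],[43,18],[48,0]]
[[7,9],[9,0],[15,16],[19,0],[32,10],[43,18],[48,0]]
[[7,9],[9,0],[15,16],[19,0],[32,10],[43,18],[48,0]]
[[7,9],[9,0],[15,16],[19,0],[32,10],[35,17],[40,10],[43,18],[48,0]]
[[7,9],[9,0],[15,16],[19,10],[35,17],[40,10],[43,18],[48,0]]
[[7,9],[9,0],[15,16],[19,10],[35,17],[40,10],[41,11],[42,10],[43,18],[48,0]]
[[7,9],[9,0],[15,16],[19,10],[35,17],[40,10],[41,11],[42,10],[43,18],[48,0]]
[[7,9],[9,0],[15,16],[19,10],[35,17],[40,10],[41,11],[42,10],[43,18],[48,0]]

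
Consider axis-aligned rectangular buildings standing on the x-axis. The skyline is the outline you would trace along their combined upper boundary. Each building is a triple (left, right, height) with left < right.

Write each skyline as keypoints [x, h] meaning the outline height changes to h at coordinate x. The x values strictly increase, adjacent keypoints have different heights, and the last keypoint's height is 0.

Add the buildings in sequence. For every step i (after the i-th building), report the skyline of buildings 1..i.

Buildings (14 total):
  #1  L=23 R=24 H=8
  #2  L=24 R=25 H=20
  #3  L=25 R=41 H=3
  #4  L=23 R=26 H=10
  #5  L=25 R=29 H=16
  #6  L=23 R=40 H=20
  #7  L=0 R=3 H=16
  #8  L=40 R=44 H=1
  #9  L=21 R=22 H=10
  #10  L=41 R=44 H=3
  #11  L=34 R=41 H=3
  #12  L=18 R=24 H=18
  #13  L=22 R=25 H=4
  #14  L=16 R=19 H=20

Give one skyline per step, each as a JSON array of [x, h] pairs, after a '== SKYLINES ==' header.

== SKYLINES ==
[[23,8],[24,0]]
[[23,8],[24,20],[25,0]]
[[23,8],[24,20],[25,3],[41,0]]
[[23,10],[24,20],[25,10],[26,3],[41,0]]
[[23,10],[24,20],[25,16],[29,3],[41,0]]
[[23,20],[40,3],[41,0]]
[[0,16],[3,0],[23,20],[40,3],[41,0]]
[[0,16],[3,0],[23,20],[40,3],[41,1],[44,0]]
[[0,16],[3,0],[21,10],[22,0],[23,20],[40,3],[41,1],[44,0]]
[[0,16],[3,0],[21,10],[22,0],[23,20],[40,3],[44,0]]
[[0,16],[3,0],[21,10],[22,0],[23,20],[40,3],[44,0]]
[[0,16],[3,0],[18,18],[23,20],[40,3],[44,0]]
[[0,16],[3,0],[18,18],[23,20],[40,3],[44,0]]
[[0,16],[3,0],[16,20],[19,18],[23,20],[40,3],[44,0]]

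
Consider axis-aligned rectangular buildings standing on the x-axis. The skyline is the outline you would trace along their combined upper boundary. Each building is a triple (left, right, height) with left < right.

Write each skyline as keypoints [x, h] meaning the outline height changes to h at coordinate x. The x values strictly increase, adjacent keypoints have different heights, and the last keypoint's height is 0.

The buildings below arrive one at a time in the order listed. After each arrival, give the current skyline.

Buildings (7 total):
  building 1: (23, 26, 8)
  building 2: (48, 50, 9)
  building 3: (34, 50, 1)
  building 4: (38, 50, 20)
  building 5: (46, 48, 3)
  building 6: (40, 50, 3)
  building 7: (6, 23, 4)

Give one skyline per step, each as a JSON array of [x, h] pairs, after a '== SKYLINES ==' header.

== SKYLINES ==
[[23,8],[26,0]]
[[23,8],[26,0],[48,9],[50,0]]
[[23,8],[26,0],[34,1],[48,9],[50,0]]
[[23,8],[26,0],[34,1],[38,20],[50,0]]
[[23,8],[26,0],[34,1],[38,20],[50,0]]
[[23,8],[26,0],[34,1],[38,20],[50,0]]
[[6,4],[23,8],[26,0],[34,1],[38,20],[50,0]]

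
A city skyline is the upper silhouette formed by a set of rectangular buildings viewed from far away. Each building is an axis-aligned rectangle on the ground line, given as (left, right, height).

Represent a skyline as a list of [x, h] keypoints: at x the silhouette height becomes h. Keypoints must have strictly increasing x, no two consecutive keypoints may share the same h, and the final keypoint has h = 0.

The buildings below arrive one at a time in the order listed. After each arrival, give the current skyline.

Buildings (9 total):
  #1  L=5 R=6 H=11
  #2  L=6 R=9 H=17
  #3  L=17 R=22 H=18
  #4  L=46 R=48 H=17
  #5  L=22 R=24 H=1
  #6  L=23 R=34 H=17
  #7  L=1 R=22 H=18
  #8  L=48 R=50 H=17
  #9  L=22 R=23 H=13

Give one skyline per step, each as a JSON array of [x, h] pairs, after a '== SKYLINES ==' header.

== SKYLINES ==
[[5,11],[6,0]]
[[5,11],[6,17],[9,0]]
[[5,11],[6,17],[9,0],[17,18],[22,0]]
[[5,11],[6,17],[9,0],[17,18],[22,0],[46,17],[48,0]]
[[5,11],[6,17],[9,0],[17,18],[22,1],[24,0],[46,17],[48,0]]
[[5,11],[6,17],[9,0],[17,18],[22,1],[23,17],[34,0],[46,17],[48,0]]
[[1,18],[22,1],[23,17],[34,0],[46,17],[48,0]]
[[1,18],[22,1],[23,17],[34,0],[46,17],[50,0]]
[[1,18],[22,13],[23,17],[34,0],[46,17],[50,0]]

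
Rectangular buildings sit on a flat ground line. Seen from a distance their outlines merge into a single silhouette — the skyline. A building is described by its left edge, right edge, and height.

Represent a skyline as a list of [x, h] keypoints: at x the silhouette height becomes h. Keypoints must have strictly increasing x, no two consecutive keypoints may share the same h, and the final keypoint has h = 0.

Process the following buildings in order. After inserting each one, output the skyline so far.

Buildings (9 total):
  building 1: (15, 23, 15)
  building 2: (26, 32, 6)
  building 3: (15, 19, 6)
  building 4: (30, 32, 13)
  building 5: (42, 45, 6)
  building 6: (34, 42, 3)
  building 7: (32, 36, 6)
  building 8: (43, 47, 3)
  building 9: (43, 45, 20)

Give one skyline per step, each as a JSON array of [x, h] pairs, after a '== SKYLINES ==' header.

== SKYLINES ==
[[15,15],[23,0]]
[[15,15],[23,0],[26,6],[32,0]]
[[15,15],[23,0],[26,6],[32,0]]
[[15,15],[23,0],[26,6],[30,13],[32,0]]
[[15,15],[23,0],[26,6],[30,13],[32,0],[42,6],[45,0]]
[[15,15],[23,0],[26,6],[30,13],[32,0],[34,3],[42,6],[45,0]]
[[15,15],[23,0],[26,6],[30,13],[32,6],[36,3],[42,6],[45,0]]
[[15,15],[23,0],[26,6],[30,13],[32,6],[36,3],[42,6],[45,3],[47,0]]
[[15,15],[23,0],[26,6],[30,13],[32,6],[36,3],[42,6],[43,20],[45,3],[47,0]]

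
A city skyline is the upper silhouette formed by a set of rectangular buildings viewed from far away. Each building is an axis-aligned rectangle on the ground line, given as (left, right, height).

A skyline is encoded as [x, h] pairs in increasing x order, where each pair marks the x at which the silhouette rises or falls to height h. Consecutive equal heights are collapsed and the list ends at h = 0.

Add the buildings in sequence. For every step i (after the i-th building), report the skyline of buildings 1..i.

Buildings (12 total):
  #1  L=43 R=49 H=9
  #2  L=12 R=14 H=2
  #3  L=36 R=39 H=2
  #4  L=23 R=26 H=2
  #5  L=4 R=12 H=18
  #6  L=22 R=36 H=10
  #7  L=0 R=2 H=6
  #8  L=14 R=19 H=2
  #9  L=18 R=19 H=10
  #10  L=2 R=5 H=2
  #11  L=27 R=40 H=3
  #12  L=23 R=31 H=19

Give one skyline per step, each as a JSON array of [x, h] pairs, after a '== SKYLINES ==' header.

== SKYLINES ==
[[43,9],[49,0]]
[[12,2],[14,0],[43,9],[49,0]]
[[12,2],[14,0],[36,2],[39,0],[43,9],[49,0]]
[[12,2],[14,0],[23,2],[26,0],[36,2],[39,0],[43,9],[49,0]]
[[4,18],[12,2],[14,0],[23,2],[26,0],[36,2],[39,0],[43,9],[49,0]]
[[4,18],[12,2],[14,0],[22,10],[36,2],[39,0],[43,9],[49,0]]
[[0,6],[2,0],[4,18],[12,2],[14,0],[22,10],[36,2],[39,0],[43,9],[49,0]]
[[0,6],[2,0],[4,18],[12,2],[19,0],[22,10],[36,2],[39,0],[43,9],[49,0]]
[[0,6],[2,0],[4,18],[12,2],[18,10],[19,0],[22,10],[36,2],[39,0],[43,9],[49,0]]
[[0,6],[2,2],[4,18],[12,2],[18,10],[19,0],[22,10],[36,2],[39,0],[43,9],[49,0]]
[[0,6],[2,2],[4,18],[12,2],[18,10],[19,0],[22,10],[36,3],[40,0],[43,9],[49,0]]
[[0,6],[2,2],[4,18],[12,2],[18,10],[19,0],[22,10],[23,19],[31,10],[36,3],[40,0],[43,9],[49,0]]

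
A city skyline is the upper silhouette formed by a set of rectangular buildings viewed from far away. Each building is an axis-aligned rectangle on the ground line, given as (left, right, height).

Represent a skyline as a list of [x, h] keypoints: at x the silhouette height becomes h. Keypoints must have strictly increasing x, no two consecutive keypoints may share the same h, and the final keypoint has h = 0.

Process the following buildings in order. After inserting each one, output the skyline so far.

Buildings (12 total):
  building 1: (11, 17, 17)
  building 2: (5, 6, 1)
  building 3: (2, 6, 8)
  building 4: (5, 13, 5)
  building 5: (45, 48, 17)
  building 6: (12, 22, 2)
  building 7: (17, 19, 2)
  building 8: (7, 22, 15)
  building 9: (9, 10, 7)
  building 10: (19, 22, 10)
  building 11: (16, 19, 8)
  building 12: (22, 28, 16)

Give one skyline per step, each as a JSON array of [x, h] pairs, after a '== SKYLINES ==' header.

== SKYLINES ==
[[11,17],[17,0]]
[[5,1],[6,0],[11,17],[17,0]]
[[2,8],[6,0],[11,17],[17,0]]
[[2,8],[6,5],[11,17],[17,0]]
[[2,8],[6,5],[11,17],[17,0],[45,17],[48,0]]
[[2,8],[6,5],[11,17],[17,2],[22,0],[45,17],[48,0]]
[[2,8],[6,5],[11,17],[17,2],[22,0],[45,17],[48,0]]
[[2,8],[6,5],[7,15],[11,17],[17,15],[22,0],[45,17],[48,0]]
[[2,8],[6,5],[7,15],[11,17],[17,15],[22,0],[45,17],[48,0]]
[[2,8],[6,5],[7,15],[11,17],[17,15],[22,0],[45,17],[48,0]]
[[2,8],[6,5],[7,15],[11,17],[17,15],[22,0],[45,17],[48,0]]
[[2,8],[6,5],[7,15],[11,17],[17,15],[22,16],[28,0],[45,17],[48,0]]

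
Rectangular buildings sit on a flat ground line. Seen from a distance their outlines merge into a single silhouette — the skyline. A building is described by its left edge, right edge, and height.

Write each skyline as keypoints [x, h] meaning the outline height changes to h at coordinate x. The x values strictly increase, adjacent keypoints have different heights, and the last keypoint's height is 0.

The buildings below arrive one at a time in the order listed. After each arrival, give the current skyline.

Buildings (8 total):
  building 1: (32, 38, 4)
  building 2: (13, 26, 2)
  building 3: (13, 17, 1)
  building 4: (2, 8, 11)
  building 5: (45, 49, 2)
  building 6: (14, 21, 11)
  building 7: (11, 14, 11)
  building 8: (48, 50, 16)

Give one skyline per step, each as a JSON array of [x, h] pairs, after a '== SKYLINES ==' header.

== SKYLINES ==
[[32,4],[38,0]]
[[13,2],[26,0],[32,4],[38,0]]
[[13,2],[26,0],[32,4],[38,0]]
[[2,11],[8,0],[13,2],[26,0],[32,4],[38,0]]
[[2,11],[8,0],[13,2],[26,0],[32,4],[38,0],[45,2],[49,0]]
[[2,11],[8,0],[13,2],[14,11],[21,2],[26,0],[32,4],[38,0],[45,2],[49,0]]
[[2,11],[8,0],[11,11],[21,2],[26,0],[32,4],[38,0],[45,2],[49,0]]
[[2,11],[8,0],[11,11],[21,2],[26,0],[32,4],[38,0],[45,2],[48,16],[50,0]]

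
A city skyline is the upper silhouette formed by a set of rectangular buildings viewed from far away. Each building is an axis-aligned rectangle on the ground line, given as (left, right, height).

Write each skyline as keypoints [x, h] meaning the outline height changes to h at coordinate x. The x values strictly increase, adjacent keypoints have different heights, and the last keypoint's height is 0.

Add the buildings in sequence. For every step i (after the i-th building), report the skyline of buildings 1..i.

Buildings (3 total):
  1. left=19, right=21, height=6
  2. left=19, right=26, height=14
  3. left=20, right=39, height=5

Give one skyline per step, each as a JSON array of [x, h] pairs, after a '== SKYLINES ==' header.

== SKYLINES ==
[[19,6],[21,0]]
[[19,14],[26,0]]
[[19,14],[26,5],[39,0]]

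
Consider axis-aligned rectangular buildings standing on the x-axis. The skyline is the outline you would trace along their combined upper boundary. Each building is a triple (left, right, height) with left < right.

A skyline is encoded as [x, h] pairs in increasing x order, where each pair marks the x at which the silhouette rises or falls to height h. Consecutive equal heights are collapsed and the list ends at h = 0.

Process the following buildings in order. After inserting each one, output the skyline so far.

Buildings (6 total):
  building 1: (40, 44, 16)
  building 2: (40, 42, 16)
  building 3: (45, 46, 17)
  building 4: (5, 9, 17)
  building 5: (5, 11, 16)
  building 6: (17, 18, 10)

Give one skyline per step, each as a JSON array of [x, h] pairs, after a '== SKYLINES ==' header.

== SKYLINES ==
[[40,16],[44,0]]
[[40,16],[44,0]]
[[40,16],[44,0],[45,17],[46,0]]
[[5,17],[9,0],[40,16],[44,0],[45,17],[46,0]]
[[5,17],[9,16],[11,0],[40,16],[44,0],[45,17],[46,0]]
[[5,17],[9,16],[11,0],[17,10],[18,0],[40,16],[44,0],[45,17],[46,0]]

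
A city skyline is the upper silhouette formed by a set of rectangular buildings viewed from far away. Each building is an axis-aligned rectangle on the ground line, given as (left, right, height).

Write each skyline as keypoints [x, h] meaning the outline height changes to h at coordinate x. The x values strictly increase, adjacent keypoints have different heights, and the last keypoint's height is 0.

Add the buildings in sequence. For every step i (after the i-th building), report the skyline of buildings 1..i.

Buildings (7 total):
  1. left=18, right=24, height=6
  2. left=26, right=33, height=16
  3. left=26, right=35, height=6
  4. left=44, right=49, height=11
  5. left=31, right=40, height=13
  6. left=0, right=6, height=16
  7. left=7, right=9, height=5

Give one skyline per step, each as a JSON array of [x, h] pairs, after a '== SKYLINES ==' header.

== SKYLINES ==
[[18,6],[24,0]]
[[18,6],[24,0],[26,16],[33,0]]
[[18,6],[24,0],[26,16],[33,6],[35,0]]
[[18,6],[24,0],[26,16],[33,6],[35,0],[44,11],[49,0]]
[[18,6],[24,0],[26,16],[33,13],[40,0],[44,11],[49,0]]
[[0,16],[6,0],[18,6],[24,0],[26,16],[33,13],[40,0],[44,11],[49,0]]
[[0,16],[6,0],[7,5],[9,0],[18,6],[24,0],[26,16],[33,13],[40,0],[44,11],[49,0]]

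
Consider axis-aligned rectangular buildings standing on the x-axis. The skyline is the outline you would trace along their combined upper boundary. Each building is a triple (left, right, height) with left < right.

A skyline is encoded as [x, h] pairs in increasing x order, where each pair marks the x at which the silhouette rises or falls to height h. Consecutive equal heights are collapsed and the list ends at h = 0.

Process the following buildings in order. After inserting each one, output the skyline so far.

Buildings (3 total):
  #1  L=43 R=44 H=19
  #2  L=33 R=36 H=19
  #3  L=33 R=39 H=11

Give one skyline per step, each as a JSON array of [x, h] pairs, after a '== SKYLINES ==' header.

== SKYLINES ==
[[43,19],[44,0]]
[[33,19],[36,0],[43,19],[44,0]]
[[33,19],[36,11],[39,0],[43,19],[44,0]]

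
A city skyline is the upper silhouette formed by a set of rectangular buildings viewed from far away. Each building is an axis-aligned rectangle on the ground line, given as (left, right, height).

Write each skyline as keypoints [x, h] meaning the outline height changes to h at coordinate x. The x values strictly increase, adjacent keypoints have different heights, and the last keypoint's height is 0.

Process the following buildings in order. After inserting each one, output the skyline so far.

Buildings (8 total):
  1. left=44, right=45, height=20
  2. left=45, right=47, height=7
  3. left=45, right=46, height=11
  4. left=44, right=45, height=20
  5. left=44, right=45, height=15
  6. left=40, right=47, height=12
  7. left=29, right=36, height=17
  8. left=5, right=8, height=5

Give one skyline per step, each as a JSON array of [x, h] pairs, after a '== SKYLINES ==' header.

== SKYLINES ==
[[44,20],[45,0]]
[[44,20],[45,7],[47,0]]
[[44,20],[45,11],[46,7],[47,0]]
[[44,20],[45,11],[46,7],[47,0]]
[[44,20],[45,11],[46,7],[47,0]]
[[40,12],[44,20],[45,12],[47,0]]
[[29,17],[36,0],[40,12],[44,20],[45,12],[47,0]]
[[5,5],[8,0],[29,17],[36,0],[40,12],[44,20],[45,12],[47,0]]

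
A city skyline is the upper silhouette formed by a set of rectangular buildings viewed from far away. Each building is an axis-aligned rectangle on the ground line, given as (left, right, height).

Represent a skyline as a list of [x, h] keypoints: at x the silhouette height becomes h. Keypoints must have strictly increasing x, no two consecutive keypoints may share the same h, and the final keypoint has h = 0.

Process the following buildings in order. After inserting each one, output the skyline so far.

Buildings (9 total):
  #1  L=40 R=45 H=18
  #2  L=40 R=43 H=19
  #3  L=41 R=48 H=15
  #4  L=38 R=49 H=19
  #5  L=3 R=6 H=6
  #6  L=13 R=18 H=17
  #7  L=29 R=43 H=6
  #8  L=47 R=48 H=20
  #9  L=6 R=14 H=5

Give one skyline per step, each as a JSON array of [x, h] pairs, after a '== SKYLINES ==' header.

== SKYLINES ==
[[40,18],[45,0]]
[[40,19],[43,18],[45,0]]
[[40,19],[43,18],[45,15],[48,0]]
[[38,19],[49,0]]
[[3,6],[6,0],[38,19],[49,0]]
[[3,6],[6,0],[13,17],[18,0],[38,19],[49,0]]
[[3,6],[6,0],[13,17],[18,0],[29,6],[38,19],[49,0]]
[[3,6],[6,0],[13,17],[18,0],[29,6],[38,19],[47,20],[48,19],[49,0]]
[[3,6],[6,5],[13,17],[18,0],[29,6],[38,19],[47,20],[48,19],[49,0]]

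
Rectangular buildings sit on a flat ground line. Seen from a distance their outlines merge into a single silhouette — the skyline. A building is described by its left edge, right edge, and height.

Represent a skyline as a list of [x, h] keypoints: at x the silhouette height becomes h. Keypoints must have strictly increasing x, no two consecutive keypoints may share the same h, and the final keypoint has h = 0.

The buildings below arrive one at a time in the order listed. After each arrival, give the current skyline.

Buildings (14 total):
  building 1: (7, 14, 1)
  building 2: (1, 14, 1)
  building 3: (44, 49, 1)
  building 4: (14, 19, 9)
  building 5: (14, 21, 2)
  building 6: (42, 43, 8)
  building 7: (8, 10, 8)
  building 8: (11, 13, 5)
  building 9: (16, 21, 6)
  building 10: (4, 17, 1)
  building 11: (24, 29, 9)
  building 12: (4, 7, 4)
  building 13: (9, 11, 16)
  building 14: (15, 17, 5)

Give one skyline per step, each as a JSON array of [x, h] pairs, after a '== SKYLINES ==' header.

== SKYLINES ==
[[7,1],[14,0]]
[[1,1],[14,0]]
[[1,1],[14,0],[44,1],[49,0]]
[[1,1],[14,9],[19,0],[44,1],[49,0]]
[[1,1],[14,9],[19,2],[21,0],[44,1],[49,0]]
[[1,1],[14,9],[19,2],[21,0],[42,8],[43,0],[44,1],[49,0]]
[[1,1],[8,8],[10,1],[14,9],[19,2],[21,0],[42,8],[43,0],[44,1],[49,0]]
[[1,1],[8,8],[10,1],[11,5],[13,1],[14,9],[19,2],[21,0],[42,8],[43,0],[44,1],[49,0]]
[[1,1],[8,8],[10,1],[11,5],[13,1],[14,9],[19,6],[21,0],[42,8],[43,0],[44,1],[49,0]]
[[1,1],[8,8],[10,1],[11,5],[13,1],[14,9],[19,6],[21,0],[42,8],[43,0],[44,1],[49,0]]
[[1,1],[8,8],[10,1],[11,5],[13,1],[14,9],[19,6],[21,0],[24,9],[29,0],[42,8],[43,0],[44,1],[49,0]]
[[1,1],[4,4],[7,1],[8,8],[10,1],[11,5],[13,1],[14,9],[19,6],[21,0],[24,9],[29,0],[42,8],[43,0],[44,1],[49,0]]
[[1,1],[4,4],[7,1],[8,8],[9,16],[11,5],[13,1],[14,9],[19,6],[21,0],[24,9],[29,0],[42,8],[43,0],[44,1],[49,0]]
[[1,1],[4,4],[7,1],[8,8],[9,16],[11,5],[13,1],[14,9],[19,6],[21,0],[24,9],[29,0],[42,8],[43,0],[44,1],[49,0]]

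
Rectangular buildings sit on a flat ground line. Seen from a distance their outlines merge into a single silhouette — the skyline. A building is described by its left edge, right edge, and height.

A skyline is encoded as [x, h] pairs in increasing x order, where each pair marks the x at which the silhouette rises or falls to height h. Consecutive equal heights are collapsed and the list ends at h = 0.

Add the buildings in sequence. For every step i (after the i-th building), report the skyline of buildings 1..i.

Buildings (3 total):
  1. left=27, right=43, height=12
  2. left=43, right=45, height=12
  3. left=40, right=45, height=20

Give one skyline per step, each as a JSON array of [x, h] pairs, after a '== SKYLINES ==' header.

== SKYLINES ==
[[27,12],[43,0]]
[[27,12],[45,0]]
[[27,12],[40,20],[45,0]]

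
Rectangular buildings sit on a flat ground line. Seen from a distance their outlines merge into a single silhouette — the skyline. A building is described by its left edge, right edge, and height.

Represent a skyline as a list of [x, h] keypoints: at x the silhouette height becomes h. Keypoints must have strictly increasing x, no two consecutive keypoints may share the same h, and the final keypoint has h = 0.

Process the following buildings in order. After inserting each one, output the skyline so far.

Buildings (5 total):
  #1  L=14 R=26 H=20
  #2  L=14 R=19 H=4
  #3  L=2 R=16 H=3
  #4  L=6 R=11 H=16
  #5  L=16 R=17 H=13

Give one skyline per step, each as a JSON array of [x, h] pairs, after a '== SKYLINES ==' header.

== SKYLINES ==
[[14,20],[26,0]]
[[14,20],[26,0]]
[[2,3],[14,20],[26,0]]
[[2,3],[6,16],[11,3],[14,20],[26,0]]
[[2,3],[6,16],[11,3],[14,20],[26,0]]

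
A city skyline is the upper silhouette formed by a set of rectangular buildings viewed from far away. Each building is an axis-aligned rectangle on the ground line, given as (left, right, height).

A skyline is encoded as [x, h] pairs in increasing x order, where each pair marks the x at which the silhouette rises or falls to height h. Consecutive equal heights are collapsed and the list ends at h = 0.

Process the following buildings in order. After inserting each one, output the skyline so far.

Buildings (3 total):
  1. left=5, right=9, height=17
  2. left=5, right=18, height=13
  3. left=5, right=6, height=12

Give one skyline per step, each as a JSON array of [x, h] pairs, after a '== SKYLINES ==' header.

== SKYLINES ==
[[5,17],[9,0]]
[[5,17],[9,13],[18,0]]
[[5,17],[9,13],[18,0]]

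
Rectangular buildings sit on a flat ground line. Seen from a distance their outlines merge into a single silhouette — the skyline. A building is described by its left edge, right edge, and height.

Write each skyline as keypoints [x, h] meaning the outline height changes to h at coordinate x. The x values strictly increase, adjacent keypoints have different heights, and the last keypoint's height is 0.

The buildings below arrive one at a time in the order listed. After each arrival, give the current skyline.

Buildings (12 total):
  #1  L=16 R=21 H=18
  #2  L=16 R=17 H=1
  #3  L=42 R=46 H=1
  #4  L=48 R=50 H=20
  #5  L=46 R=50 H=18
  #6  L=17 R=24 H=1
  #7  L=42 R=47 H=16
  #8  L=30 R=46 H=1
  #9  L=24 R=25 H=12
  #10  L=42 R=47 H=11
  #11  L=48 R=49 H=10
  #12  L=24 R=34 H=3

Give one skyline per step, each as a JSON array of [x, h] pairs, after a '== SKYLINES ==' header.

== SKYLINES ==
[[16,18],[21,0]]
[[16,18],[21,0]]
[[16,18],[21,0],[42,1],[46,0]]
[[16,18],[21,0],[42,1],[46,0],[48,20],[50,0]]
[[16,18],[21,0],[42,1],[46,18],[48,20],[50,0]]
[[16,18],[21,1],[24,0],[42,1],[46,18],[48,20],[50,0]]
[[16,18],[21,1],[24,0],[42,16],[46,18],[48,20],[50,0]]
[[16,18],[21,1],[24,0],[30,1],[42,16],[46,18],[48,20],[50,0]]
[[16,18],[21,1],[24,12],[25,0],[30,1],[42,16],[46,18],[48,20],[50,0]]
[[16,18],[21,1],[24,12],[25,0],[30,1],[42,16],[46,18],[48,20],[50,0]]
[[16,18],[21,1],[24,12],[25,0],[30,1],[42,16],[46,18],[48,20],[50,0]]
[[16,18],[21,1],[24,12],[25,3],[34,1],[42,16],[46,18],[48,20],[50,0]]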